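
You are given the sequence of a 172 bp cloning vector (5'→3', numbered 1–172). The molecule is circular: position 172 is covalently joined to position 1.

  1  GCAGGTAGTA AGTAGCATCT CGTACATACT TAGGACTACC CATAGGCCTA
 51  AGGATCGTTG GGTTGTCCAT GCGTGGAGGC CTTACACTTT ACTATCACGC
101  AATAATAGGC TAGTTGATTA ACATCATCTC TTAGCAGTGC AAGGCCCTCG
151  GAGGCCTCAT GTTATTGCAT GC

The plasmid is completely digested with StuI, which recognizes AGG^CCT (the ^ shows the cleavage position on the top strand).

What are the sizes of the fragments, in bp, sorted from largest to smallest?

75, 64, 33 bp

StuI sites (AGGCCT) start at positions 44, 77, 152.
StuI cuts after base 3 of each site, so after positions 46, 79, 154.
Circular molecule, 3 cuts → 3 fragments:
  47–79 → 33 bp
  80–154 → 75 bp
  155–172 then 1–46 → 18 + 46 = 64 bp
Sorted largest to smallest: 75, 64, 33 bp.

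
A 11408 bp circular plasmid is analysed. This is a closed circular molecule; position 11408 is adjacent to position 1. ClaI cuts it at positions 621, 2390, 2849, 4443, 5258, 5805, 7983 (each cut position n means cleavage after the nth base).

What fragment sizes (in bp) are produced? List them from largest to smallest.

Circular molecule, 7 cuts → 7 fragments:
  2390 − 621 = 1769 bp
  2849 − 2390 = 459 bp
  4443 − 2849 = 1594 bp
  5258 − 4443 = 815 bp
  5805 − 5258 = 547 bp
  7983 − 5805 = 2178 bp
  wrap: 11408 − 7983 + 621 = 4046 bp
Sorted largest to smallest: 4046, 2178, 1769, 1594, 815, 547, 459 bp.

4046, 2178, 1769, 1594, 815, 547, 459 bp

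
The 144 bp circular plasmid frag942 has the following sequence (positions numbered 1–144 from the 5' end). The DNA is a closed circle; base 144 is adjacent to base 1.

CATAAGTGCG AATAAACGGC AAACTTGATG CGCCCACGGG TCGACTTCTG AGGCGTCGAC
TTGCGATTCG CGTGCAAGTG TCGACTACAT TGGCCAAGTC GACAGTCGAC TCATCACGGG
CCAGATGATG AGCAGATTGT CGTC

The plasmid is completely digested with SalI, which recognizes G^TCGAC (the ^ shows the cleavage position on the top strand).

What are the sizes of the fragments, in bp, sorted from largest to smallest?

79, 25, 18, 15, 7 bp

SalI sites (GTCGAC) start at positions 40, 55, 80, 98, 105.
SalI cuts after the first base of each site, so after positions 40, 55, 80, 98, 105.
Circular molecule, 5 cuts → 5 fragments:
  41–55 → 15 bp
  56–80 → 25 bp
  81–98 → 18 bp
  99–105 → 7 bp
  106–144 then 1–40 → 39 + 40 = 79 bp
Sorted largest to smallest: 79, 25, 18, 15, 7 bp.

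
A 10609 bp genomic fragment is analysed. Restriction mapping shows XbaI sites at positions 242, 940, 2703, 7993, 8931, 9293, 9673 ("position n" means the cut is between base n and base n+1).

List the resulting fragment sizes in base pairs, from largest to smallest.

5290, 1763, 938, 936, 698, 380, 362, 242 bp

Linear molecule, 7 cuts → 8 fragments:
  242 − 0 = 242 bp
  940 − 242 = 698 bp
  2703 − 940 = 1763 bp
  7993 − 2703 = 5290 bp
  8931 − 7993 = 938 bp
  9293 − 8931 = 362 bp
  9673 − 9293 = 380 bp
  10609 − 9673 = 936 bp
Sorted largest to smallest: 5290, 1763, 938, 936, 698, 380, 362, 242 bp.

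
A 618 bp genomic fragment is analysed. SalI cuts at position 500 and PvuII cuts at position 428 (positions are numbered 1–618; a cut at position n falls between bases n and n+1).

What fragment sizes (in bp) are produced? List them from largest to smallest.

428, 118, 72 bp

Combined cut positions (sorted): 428, 500.
Linear molecule, 2 cuts → 3 fragments:
  428 − 0 = 428 bp
  500 − 428 = 72 bp
  618 − 500 = 118 bp
Sorted largest to smallest: 428, 118, 72 bp.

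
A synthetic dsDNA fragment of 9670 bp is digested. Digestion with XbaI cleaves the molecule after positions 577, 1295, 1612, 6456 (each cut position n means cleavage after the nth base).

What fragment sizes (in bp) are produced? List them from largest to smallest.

Linear molecule, 4 cuts → 5 fragments:
  577 − 0 = 577 bp
  1295 − 577 = 718 bp
  1612 − 1295 = 317 bp
  6456 − 1612 = 4844 bp
  9670 − 6456 = 3214 bp
Sorted largest to smallest: 4844, 3214, 718, 577, 317 bp.

4844, 3214, 718, 577, 317 bp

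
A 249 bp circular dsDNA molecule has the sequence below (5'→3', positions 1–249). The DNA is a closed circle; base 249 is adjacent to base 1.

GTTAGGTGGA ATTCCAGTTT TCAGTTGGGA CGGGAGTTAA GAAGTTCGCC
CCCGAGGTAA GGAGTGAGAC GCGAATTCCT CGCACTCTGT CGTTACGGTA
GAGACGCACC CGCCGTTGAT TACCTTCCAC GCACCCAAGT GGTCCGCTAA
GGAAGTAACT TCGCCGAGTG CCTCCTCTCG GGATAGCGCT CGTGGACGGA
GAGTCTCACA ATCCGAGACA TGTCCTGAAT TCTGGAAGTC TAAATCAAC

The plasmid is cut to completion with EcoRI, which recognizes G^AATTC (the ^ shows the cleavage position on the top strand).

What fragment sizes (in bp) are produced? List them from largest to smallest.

154, 64, 31 bp

EcoRI sites (GAATTC) start at positions 9, 73, 227.
EcoRI cuts after the first base of each site, so after positions 9, 73, 227.
Circular molecule, 3 cuts → 3 fragments:
  10–73 → 64 bp
  74–227 → 154 bp
  228–249 then 1–9 → 22 + 9 = 31 bp
Sorted largest to smallest: 154, 64, 31 bp.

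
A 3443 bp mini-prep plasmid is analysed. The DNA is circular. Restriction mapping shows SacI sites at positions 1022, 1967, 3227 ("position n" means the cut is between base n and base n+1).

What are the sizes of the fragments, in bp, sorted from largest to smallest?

Circular molecule, 3 cuts → 3 fragments:
  1967 − 1022 = 945 bp
  3227 − 1967 = 1260 bp
  wrap: 3443 − 3227 + 1022 = 1238 bp
Sorted largest to smallest: 1260, 1238, 945 bp.

1260, 1238, 945 bp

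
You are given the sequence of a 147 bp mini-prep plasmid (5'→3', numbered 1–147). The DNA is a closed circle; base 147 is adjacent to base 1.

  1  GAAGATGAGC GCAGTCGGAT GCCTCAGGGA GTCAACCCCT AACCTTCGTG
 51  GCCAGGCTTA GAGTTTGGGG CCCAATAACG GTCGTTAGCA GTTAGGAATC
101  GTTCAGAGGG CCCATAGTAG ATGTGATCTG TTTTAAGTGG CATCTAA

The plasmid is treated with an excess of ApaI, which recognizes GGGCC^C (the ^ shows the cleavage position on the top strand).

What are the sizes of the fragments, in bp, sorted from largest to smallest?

107, 40 bp

ApaI sites (GGGCCC) start at positions 68, 108.
ApaI cuts after base 5 of each site (before the last base), so after positions 72, 112.
Circular molecule, 2 cuts → 2 fragments:
  73–112 → 40 bp
  113–147 then 1–72 → 35 + 72 = 107 bp
Sorted largest to smallest: 107, 40 bp.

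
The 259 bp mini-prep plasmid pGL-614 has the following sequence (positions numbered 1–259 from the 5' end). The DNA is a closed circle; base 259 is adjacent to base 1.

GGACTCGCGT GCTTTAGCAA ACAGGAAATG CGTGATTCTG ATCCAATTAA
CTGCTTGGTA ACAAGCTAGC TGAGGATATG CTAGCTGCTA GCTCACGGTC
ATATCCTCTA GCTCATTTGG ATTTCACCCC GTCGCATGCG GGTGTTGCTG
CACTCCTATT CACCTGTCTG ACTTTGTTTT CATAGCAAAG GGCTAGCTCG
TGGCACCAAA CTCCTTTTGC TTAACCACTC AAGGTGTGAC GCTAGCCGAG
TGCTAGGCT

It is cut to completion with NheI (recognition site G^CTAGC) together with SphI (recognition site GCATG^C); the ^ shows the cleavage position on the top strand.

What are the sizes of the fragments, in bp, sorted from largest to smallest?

NheI sites (GCTAGC) start at positions 65, 80, 87, 192, 241.
NheI cuts after the first base of each site, so after positions 65, 80, 87, 192, 241.
The SphI site (GCATGC) starts at position 134.
SphI cuts after base 5 of each site (before the last base), so after position 138.
Combined cut positions: 65, 80, 87, 138, 192, 241.
Circular molecule, 6 cuts → 6 fragments:
  66–80 → 15 bp
  81–87 → 7 bp
  88–138 → 51 bp
  139–192 → 54 bp
  193–241 → 49 bp
  242–259 then 1–65 → 18 + 65 = 83 bp
Sorted largest to smallest: 83, 54, 51, 49, 15, 7 bp.

83, 54, 51, 49, 15, 7 bp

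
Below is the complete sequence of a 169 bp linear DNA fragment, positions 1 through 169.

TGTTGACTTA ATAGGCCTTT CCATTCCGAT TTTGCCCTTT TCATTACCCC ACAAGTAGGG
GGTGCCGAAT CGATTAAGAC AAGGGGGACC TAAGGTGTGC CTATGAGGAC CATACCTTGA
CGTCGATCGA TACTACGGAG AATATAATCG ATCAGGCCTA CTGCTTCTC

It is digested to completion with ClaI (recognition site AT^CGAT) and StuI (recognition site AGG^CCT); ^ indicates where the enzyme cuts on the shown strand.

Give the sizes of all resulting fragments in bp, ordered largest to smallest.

57, 55, 21, 15, 13, 8 bp

ClaI sites (ATCGAT) start at positions 69, 126, 147.
ClaI cuts after base 2 of each site, so after positions 70, 127, 148.
StuI sites (AGGCCT) start at positions 13, 154.
StuI cuts after base 3 of each site, so after positions 15, 156.
Combined cut positions: 15, 70, 127, 148, 156.
Linear molecule, 5 cuts → 6 fragments:
  1–15 → 15 bp
  16–70 → 55 bp
  71–127 → 57 bp
  128–148 → 21 bp
  149–156 → 8 bp
  157–169 → 13 bp
Sorted largest to smallest: 57, 55, 21, 15, 13, 8 bp.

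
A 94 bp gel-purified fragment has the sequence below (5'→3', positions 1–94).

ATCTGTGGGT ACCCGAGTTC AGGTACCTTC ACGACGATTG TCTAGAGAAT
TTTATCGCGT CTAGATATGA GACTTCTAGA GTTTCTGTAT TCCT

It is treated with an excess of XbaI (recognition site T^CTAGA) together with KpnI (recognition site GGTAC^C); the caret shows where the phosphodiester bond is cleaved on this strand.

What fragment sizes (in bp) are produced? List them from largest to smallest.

19, 19, 15, 15, 14, 12 bp

XbaI sites (TCTAGA) start at positions 41, 60, 75.
XbaI cuts after the first base of each site, so after positions 41, 60, 75.
KpnI sites (GGTACC) start at positions 8, 22.
KpnI cuts after base 5 of each site (before the last base), so after positions 12, 26.
Combined cut positions: 12, 26, 41, 60, 75.
Linear molecule, 5 cuts → 6 fragments:
  1–12 → 12 bp
  13–26 → 14 bp
  27–41 → 15 bp
  42–60 → 19 bp
  61–75 → 15 bp
  76–94 → 19 bp
Sorted largest to smallest: 19, 19, 15, 15, 14, 12 bp.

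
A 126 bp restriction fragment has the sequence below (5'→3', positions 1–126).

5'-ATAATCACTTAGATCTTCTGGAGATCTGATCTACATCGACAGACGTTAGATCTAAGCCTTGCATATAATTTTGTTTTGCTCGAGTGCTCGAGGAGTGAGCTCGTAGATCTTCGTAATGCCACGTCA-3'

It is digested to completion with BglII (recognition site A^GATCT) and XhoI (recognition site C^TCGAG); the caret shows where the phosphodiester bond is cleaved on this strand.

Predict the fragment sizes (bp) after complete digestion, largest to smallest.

BglII sites (AGATCT) start at positions 11, 22, 48, 105.
BglII cuts after the first base of each site, so after positions 11, 22, 48, 105.
XhoI sites (CTCGAG) start at positions 79, 87.
XhoI cuts after the first base of each site, so after positions 79, 87.
Combined cut positions: 11, 22, 48, 79, 87, 105.
Linear molecule, 6 cuts → 7 fragments:
  1–11 → 11 bp
  12–22 → 11 bp
  23–48 → 26 bp
  49–79 → 31 bp
  80–87 → 8 bp
  88–105 → 18 bp
  106–126 → 21 bp
Sorted largest to smallest: 31, 26, 21, 18, 11, 11, 8 bp.

31, 26, 21, 18, 11, 11, 8 bp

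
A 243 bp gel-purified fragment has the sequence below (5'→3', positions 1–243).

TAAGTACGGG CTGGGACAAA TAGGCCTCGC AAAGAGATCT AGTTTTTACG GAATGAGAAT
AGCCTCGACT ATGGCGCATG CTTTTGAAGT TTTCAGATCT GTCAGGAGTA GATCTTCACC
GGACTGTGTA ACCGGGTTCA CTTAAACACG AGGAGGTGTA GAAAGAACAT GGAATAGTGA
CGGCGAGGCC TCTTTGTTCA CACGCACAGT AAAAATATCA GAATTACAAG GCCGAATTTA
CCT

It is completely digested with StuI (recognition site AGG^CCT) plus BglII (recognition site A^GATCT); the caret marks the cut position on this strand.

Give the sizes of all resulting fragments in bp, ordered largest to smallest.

StuI sites (AGGCCT) start at positions 22, 186.
StuI cuts after base 3 of each site, so after positions 24, 188.
BglII sites (AGATCT) start at positions 35, 95, 110.
BglII cuts after the first base of each site, so after positions 35, 95, 110.
Combined cut positions: 24, 35, 95, 110, 188.
Linear molecule, 5 cuts → 6 fragments:
  1–24 → 24 bp
  25–35 → 11 bp
  36–95 → 60 bp
  96–110 → 15 bp
  111–188 → 78 bp
  189–243 → 55 bp
Sorted largest to smallest: 78, 60, 55, 24, 15, 11 bp.

78, 60, 55, 24, 15, 11 bp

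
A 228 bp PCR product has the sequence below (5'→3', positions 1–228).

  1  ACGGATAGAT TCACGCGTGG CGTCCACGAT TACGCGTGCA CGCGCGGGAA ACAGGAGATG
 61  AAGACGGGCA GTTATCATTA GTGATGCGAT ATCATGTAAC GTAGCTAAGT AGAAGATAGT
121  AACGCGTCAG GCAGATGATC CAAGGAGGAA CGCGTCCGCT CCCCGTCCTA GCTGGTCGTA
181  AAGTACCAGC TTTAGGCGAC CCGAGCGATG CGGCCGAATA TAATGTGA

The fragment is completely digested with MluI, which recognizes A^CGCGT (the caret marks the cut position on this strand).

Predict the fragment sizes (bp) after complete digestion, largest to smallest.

90, 78, 28, 19, 13 bp

MluI sites (ACGCGT) start at positions 13, 32, 122, 150.
MluI cuts after the first base of each site, so after positions 13, 32, 122, 150.
Linear molecule, 4 cuts → 5 fragments:
  1–13 → 13 bp
  14–32 → 19 bp
  33–122 → 90 bp
  123–150 → 28 bp
  151–228 → 78 bp
Sorted largest to smallest: 90, 78, 28, 19, 13 bp.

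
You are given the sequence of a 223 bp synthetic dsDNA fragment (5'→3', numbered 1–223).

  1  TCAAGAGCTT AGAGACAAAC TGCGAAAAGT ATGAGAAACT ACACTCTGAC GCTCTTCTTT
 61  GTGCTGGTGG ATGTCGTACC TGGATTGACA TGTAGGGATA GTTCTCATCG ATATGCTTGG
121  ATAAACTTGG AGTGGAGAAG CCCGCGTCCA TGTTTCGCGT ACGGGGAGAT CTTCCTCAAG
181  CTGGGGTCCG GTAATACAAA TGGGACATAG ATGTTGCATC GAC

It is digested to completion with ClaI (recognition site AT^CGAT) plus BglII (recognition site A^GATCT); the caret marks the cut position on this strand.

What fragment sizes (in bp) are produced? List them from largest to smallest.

The ClaI site (ATCGAT) starts at position 107.
ClaI cuts after base 2 of each site, so after position 108.
The BglII site (AGATCT) starts at position 167.
BglII cuts after the first base of each site, so after position 167.
Combined cut positions: 108, 167.
Linear molecule, 2 cuts → 3 fragments:
  1–108 → 108 bp
  109–167 → 59 bp
  168–223 → 56 bp
Sorted largest to smallest: 108, 59, 56 bp.

108, 59, 56 bp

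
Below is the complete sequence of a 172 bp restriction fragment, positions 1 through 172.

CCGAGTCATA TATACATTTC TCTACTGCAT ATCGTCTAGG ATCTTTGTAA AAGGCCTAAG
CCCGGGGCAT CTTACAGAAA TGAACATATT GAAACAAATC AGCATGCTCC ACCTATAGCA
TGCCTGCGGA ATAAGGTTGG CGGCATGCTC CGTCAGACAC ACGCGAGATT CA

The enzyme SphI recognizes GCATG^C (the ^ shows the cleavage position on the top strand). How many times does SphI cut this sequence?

GCATGC occurs starting at positions 102, 118, 143.
SphI cuts at 3 sites.

3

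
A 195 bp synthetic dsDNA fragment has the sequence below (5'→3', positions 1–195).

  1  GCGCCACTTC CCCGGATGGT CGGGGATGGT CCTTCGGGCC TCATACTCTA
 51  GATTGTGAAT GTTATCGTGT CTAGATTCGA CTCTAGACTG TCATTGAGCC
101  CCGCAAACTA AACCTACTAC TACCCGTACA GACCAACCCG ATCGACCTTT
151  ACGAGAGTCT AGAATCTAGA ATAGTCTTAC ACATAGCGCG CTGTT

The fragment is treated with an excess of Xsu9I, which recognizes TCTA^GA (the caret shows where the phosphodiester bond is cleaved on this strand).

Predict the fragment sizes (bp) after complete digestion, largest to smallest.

76, 50, 27, 23, 12, 7 bp

Xsu9I sites (TCTAGA) start at positions 47, 70, 82, 158, 165.
Xsu9I cuts after base 4 of each site, so after positions 50, 73, 85, 161, 168.
Linear molecule, 5 cuts → 6 fragments:
  1–50 → 50 bp
  51–73 → 23 bp
  74–85 → 12 bp
  86–161 → 76 bp
  162–168 → 7 bp
  169–195 → 27 bp
Sorted largest to smallest: 76, 50, 27, 23, 12, 7 bp.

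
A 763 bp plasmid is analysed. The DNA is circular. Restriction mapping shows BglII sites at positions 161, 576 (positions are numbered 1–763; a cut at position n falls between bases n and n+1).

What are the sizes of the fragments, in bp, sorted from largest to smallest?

Circular molecule, 2 cuts → 2 fragments:
  576 − 161 = 415 bp
  wrap: 763 − 576 + 161 = 348 bp
Sorted largest to smallest: 415, 348 bp.

415, 348 bp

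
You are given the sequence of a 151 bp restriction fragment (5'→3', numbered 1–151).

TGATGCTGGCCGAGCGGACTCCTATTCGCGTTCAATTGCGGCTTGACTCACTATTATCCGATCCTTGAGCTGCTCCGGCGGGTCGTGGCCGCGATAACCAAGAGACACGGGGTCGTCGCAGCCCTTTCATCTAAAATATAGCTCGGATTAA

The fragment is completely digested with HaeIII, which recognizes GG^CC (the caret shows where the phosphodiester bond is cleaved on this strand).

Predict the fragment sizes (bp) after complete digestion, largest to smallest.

HaeIII sites (GGCC) start at positions 8, 87.
HaeIII cuts after base 2 of each site, so after positions 9, 88.
Linear molecule, 2 cuts → 3 fragments:
  1–9 → 9 bp
  10–88 → 79 bp
  89–151 → 63 bp
Sorted largest to smallest: 79, 63, 9 bp.

79, 63, 9 bp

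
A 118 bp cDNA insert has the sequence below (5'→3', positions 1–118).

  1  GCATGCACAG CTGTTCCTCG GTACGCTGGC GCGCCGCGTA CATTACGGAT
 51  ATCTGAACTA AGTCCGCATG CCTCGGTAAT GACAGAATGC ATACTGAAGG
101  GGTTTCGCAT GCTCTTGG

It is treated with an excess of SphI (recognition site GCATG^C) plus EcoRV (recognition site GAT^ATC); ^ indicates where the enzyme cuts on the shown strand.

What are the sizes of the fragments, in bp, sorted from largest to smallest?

45, 41, 20, 7, 5 bp

SphI sites (GCATGC) start at positions 1, 66, 107.
SphI cuts after base 5 of each site (before the last base), so after positions 5, 70, 111.
The EcoRV site (GATATC) starts at position 48.
EcoRV cuts after base 3 of each site, so after position 50.
Combined cut positions: 5, 50, 70, 111.
Linear molecule, 4 cuts → 5 fragments:
  1–5 → 5 bp
  6–50 → 45 bp
  51–70 → 20 bp
  71–111 → 41 bp
  112–118 → 7 bp
Sorted largest to smallest: 45, 41, 20, 7, 5 bp.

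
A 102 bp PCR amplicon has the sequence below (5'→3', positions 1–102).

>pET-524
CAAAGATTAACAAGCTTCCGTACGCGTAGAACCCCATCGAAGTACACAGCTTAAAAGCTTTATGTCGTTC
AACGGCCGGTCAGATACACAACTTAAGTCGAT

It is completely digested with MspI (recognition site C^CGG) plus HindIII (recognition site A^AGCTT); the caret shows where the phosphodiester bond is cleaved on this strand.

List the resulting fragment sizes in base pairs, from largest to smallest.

43, 26, 21, 12 bp

The MspI site (CCGG) starts at position 76.
MspI cuts after the first base of each site, so after position 76.
HindIII sites (AAGCTT) start at positions 12, 55.
HindIII cuts after the first base of each site, so after positions 12, 55.
Combined cut positions: 12, 55, 76.
Linear molecule, 3 cuts → 4 fragments:
  1–12 → 12 bp
  13–55 → 43 bp
  56–76 → 21 bp
  77–102 → 26 bp
Sorted largest to smallest: 43, 26, 21, 12 bp.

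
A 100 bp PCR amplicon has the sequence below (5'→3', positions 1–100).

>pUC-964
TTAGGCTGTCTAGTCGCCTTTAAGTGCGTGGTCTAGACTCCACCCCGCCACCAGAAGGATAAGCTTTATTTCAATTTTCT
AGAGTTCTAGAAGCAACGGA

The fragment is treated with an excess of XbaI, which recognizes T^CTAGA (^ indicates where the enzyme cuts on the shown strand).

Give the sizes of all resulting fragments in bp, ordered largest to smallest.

46, 32, 14, 8 bp

XbaI sites (TCTAGA) start at positions 32, 78, 86.
XbaI cuts after the first base of each site, so after positions 32, 78, 86.
Linear molecule, 3 cuts → 4 fragments:
  1–32 → 32 bp
  33–78 → 46 bp
  79–86 → 8 bp
  87–100 → 14 bp
Sorted largest to smallest: 46, 32, 14, 8 bp.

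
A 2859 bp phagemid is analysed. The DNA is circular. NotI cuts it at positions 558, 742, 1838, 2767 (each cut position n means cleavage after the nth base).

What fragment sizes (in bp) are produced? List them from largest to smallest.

1096, 929, 650, 184 bp

Circular molecule, 4 cuts → 4 fragments:
  742 − 558 = 184 bp
  1838 − 742 = 1096 bp
  2767 − 1838 = 929 bp
  wrap: 2859 − 2767 + 558 = 650 bp
Sorted largest to smallest: 1096, 929, 650, 184 bp.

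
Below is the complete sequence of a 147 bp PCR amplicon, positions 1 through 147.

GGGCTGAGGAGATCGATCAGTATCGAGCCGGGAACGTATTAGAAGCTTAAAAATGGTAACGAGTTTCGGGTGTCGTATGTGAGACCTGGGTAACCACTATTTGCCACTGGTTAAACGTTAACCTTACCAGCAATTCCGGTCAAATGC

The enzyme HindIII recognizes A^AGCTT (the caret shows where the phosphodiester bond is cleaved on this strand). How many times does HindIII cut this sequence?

AAGCTT occurs starting at position 43.
HindIII cuts at 1 site.

1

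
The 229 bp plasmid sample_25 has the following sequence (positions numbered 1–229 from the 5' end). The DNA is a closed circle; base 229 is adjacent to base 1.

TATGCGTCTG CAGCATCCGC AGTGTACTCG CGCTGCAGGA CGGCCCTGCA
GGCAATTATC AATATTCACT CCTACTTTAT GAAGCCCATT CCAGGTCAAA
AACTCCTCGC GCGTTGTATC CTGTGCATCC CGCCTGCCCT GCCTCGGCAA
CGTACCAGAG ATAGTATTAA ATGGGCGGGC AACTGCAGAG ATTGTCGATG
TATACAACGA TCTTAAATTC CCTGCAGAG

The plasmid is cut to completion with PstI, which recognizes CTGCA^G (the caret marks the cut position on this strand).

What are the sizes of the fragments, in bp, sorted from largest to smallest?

PstI sites (CTGCAG) start at positions 8, 33, 46, 183, 222.
PstI cuts after base 5 of each site (before the last base), so after positions 12, 37, 50, 187, 226.
Circular molecule, 5 cuts → 5 fragments:
  13–37 → 25 bp
  38–50 → 13 bp
  51–187 → 137 bp
  188–226 → 39 bp
  227–229 then 1–12 → 3 + 12 = 15 bp
Sorted largest to smallest: 137, 39, 25, 15, 13 bp.

137, 39, 25, 15, 13 bp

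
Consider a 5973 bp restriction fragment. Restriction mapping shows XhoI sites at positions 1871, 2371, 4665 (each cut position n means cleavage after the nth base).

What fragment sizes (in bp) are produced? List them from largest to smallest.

Linear molecule, 3 cuts → 4 fragments:
  1871 − 0 = 1871 bp
  2371 − 1871 = 500 bp
  4665 − 2371 = 2294 bp
  5973 − 4665 = 1308 bp
Sorted largest to smallest: 2294, 1871, 1308, 500 bp.

2294, 1871, 1308, 500 bp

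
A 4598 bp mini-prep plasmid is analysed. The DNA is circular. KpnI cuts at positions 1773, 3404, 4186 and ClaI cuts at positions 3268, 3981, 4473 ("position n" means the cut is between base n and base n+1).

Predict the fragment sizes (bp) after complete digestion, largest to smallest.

Combined cut positions (sorted): 1773, 3268, 3404, 3981, 4186, 4473.
Circular molecule, 6 cuts → 6 fragments:
  3268 − 1773 = 1495 bp
  3404 − 3268 = 136 bp
  3981 − 3404 = 577 bp
  4186 − 3981 = 205 bp
  4473 − 4186 = 287 bp
  wrap: 4598 − 4473 + 1773 = 1898 bp
Sorted largest to smallest: 1898, 1495, 577, 287, 205, 136 bp.

1898, 1495, 577, 287, 205, 136 bp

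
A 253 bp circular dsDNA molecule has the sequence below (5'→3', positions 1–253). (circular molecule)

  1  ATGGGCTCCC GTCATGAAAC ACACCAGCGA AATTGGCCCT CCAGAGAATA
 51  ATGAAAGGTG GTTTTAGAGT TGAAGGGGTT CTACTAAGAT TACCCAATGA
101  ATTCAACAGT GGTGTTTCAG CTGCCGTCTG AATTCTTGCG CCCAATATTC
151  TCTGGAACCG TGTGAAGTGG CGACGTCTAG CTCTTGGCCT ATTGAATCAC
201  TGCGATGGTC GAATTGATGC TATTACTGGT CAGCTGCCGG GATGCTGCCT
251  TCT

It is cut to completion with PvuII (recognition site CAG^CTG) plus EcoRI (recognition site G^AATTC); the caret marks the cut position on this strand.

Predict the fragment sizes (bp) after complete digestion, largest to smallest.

119, 103, 21, 10 bp

PvuII sites (CAGCTG) start at positions 118, 231.
PvuII cuts after base 3 of each site, so after positions 120, 233.
EcoRI sites (GAATTC) start at positions 99, 130.
EcoRI cuts after the first base of each site, so after positions 99, 130.
Combined cut positions: 99, 120, 130, 233.
Circular molecule, 4 cuts → 4 fragments:
  100–120 → 21 bp
  121–130 → 10 bp
  131–233 → 103 bp
  234–253 then 1–99 → 20 + 99 = 119 bp
Sorted largest to smallest: 119, 103, 21, 10 bp.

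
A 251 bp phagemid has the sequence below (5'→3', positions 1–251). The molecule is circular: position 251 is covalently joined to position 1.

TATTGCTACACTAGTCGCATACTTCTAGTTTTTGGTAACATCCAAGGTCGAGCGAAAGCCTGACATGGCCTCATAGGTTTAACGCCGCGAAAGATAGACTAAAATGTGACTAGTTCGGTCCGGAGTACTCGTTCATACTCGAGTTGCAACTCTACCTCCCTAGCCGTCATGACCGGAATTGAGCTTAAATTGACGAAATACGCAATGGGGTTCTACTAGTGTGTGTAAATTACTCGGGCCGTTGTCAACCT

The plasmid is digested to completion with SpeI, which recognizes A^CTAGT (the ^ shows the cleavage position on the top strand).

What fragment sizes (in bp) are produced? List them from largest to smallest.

SpeI sites (ACTAGT) start at positions 10, 109, 215.
SpeI cuts after the first base of each site, so after positions 10, 109, 215.
Circular molecule, 3 cuts → 3 fragments:
  11–109 → 99 bp
  110–215 → 106 bp
  216–251 then 1–10 → 36 + 10 = 46 bp
Sorted largest to smallest: 106, 99, 46 bp.

106, 99, 46 bp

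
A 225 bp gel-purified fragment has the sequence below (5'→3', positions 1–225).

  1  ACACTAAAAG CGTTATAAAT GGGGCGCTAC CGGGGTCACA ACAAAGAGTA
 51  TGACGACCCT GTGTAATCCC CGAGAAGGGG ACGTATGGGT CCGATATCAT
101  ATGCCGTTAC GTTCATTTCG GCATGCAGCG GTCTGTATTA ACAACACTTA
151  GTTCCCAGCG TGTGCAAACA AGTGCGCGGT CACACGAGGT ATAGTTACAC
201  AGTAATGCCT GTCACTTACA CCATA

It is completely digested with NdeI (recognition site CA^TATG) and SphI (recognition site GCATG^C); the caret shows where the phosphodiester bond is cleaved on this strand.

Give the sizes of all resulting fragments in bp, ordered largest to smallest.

100, 99, 26 bp

The NdeI site (CATATG) starts at position 98.
NdeI cuts after base 2 of each site, so after position 99.
The SphI site (GCATGC) starts at position 121.
SphI cuts after base 5 of each site (before the last base), so after position 125.
Combined cut positions: 99, 125.
Linear molecule, 2 cuts → 3 fragments:
  1–99 → 99 bp
  100–125 → 26 bp
  126–225 → 100 bp
Sorted largest to smallest: 100, 99, 26 bp.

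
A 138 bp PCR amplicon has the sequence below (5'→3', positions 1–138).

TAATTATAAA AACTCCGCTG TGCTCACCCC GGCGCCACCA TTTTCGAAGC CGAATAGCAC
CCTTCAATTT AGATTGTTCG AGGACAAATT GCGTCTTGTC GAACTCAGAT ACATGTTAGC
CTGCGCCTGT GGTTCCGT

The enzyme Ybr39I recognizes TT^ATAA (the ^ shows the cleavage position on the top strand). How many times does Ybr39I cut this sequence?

1

TTATAA occurs starting at position 4.
Ybr39I cuts at 1 site.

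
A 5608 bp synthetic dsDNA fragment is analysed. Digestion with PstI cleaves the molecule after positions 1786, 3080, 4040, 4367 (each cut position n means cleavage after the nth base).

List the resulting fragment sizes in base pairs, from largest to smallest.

1786, 1294, 1241, 960, 327 bp

Linear molecule, 4 cuts → 5 fragments:
  1786 − 0 = 1786 bp
  3080 − 1786 = 1294 bp
  4040 − 3080 = 960 bp
  4367 − 4040 = 327 bp
  5608 − 4367 = 1241 bp
Sorted largest to smallest: 1786, 1294, 1241, 960, 327 bp.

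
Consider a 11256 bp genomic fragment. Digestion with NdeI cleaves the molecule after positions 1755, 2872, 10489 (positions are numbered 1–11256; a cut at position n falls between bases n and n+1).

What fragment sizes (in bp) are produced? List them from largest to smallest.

7617, 1755, 1117, 767 bp

Linear molecule, 3 cuts → 4 fragments:
  1755 − 0 = 1755 bp
  2872 − 1755 = 1117 bp
  10489 − 2872 = 7617 bp
  11256 − 10489 = 767 bp
Sorted largest to smallest: 7617, 1755, 1117, 767 bp.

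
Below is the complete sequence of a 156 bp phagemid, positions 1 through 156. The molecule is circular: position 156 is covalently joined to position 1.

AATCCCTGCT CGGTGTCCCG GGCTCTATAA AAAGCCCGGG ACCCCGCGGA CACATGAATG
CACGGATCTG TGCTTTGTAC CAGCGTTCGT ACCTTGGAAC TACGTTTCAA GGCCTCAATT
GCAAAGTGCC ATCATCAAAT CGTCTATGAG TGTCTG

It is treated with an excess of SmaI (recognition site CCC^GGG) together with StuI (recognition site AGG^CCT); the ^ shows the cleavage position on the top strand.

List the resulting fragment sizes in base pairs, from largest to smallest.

SmaI sites (CCCGGG) start at positions 17, 35.
SmaI cuts after base 3 of each site, so after positions 19, 37.
The StuI site (AGGCCT) starts at position 110.
StuI cuts after base 3 of each site, so after position 112.
Combined cut positions: 19, 37, 112.
Circular molecule, 3 cuts → 3 fragments:
  20–37 → 18 bp
  38–112 → 75 bp
  113–156 then 1–19 → 44 + 19 = 63 bp
Sorted largest to smallest: 75, 63, 18 bp.

75, 63, 18 bp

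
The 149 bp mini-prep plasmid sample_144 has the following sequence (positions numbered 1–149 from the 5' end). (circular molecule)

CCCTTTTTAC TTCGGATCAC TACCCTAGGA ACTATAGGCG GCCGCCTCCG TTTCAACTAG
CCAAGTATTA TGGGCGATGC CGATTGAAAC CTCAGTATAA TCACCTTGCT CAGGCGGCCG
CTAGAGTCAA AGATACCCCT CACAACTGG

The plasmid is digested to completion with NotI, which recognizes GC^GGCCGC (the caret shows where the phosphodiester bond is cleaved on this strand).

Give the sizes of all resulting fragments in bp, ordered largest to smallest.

NotI sites (GCGGCCGC) start at positions 38, 114.
NotI cuts after base 2 of each site, so after positions 39, 115.
Circular molecule, 2 cuts → 2 fragments:
  40–115 → 76 bp
  116–149 then 1–39 → 34 + 39 = 73 bp
Sorted largest to smallest: 76, 73 bp.

76, 73 bp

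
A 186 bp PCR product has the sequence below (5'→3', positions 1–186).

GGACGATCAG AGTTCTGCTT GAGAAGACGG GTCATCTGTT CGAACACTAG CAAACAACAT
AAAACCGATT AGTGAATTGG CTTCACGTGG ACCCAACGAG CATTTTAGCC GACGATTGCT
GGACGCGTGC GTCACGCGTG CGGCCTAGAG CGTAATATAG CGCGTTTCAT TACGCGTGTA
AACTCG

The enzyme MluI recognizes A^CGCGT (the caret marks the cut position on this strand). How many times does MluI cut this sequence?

ACGCGT occurs starting at positions 123, 134, 172.
MluI cuts at 3 sites.

3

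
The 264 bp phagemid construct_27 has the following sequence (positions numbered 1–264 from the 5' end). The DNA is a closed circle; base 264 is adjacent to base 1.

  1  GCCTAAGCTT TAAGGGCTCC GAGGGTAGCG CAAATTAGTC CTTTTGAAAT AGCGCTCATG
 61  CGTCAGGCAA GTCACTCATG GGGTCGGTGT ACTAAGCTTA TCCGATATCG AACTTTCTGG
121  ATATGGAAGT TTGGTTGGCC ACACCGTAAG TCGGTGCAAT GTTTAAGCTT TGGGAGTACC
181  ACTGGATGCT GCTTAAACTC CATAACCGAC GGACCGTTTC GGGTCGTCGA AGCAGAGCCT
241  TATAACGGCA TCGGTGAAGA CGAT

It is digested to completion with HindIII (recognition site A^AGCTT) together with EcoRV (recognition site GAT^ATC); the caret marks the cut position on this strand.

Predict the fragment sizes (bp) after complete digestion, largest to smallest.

104, 89, 59, 12 bp

HindIII sites (AAGCTT) start at positions 5, 94, 165.
HindIII cuts after the first base of each site, so after positions 5, 94, 165.
The EcoRV site (GATATC) starts at position 104.
EcoRV cuts after base 3 of each site, so after position 106.
Combined cut positions: 5, 94, 106, 165.
Circular molecule, 4 cuts → 4 fragments:
  6–94 → 89 bp
  95–106 → 12 bp
  107–165 → 59 bp
  166–264 then 1–5 → 99 + 5 = 104 bp
Sorted largest to smallest: 104, 89, 59, 12 bp.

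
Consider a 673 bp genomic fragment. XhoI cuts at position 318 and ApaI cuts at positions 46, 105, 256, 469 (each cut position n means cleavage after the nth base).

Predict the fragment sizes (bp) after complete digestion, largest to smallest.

Combined cut positions (sorted): 46, 105, 256, 318, 469.
Linear molecule, 5 cuts → 6 fragments:
  46 − 0 = 46 bp
  105 − 46 = 59 bp
  256 − 105 = 151 bp
  318 − 256 = 62 bp
  469 − 318 = 151 bp
  673 − 469 = 204 bp
Sorted largest to smallest: 204, 151, 151, 62, 59, 46 bp.

204, 151, 151, 62, 59, 46 bp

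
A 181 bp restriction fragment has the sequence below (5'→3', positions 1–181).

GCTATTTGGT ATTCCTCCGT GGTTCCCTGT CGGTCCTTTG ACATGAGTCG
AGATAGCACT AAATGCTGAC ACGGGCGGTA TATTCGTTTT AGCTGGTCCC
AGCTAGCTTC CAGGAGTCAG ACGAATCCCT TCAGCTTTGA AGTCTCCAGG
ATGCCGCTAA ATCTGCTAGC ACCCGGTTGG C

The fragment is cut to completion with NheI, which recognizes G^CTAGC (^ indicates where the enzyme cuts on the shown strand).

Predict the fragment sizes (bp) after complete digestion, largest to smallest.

NheI sites (GCTAGC) start at positions 102, 165.
NheI cuts after the first base of each site, so after positions 102, 165.
Linear molecule, 2 cuts → 3 fragments:
  1–102 → 102 bp
  103–165 → 63 bp
  166–181 → 16 bp
Sorted largest to smallest: 102, 63, 16 bp.

102, 63, 16 bp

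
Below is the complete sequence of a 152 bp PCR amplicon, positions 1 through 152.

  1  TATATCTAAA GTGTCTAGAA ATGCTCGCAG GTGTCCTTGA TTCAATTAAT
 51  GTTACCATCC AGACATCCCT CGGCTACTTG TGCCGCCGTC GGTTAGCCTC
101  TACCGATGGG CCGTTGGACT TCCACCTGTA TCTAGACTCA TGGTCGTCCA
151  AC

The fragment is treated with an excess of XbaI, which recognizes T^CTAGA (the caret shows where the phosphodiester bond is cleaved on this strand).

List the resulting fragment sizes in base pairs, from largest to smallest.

XbaI sites (TCTAGA) start at positions 14, 131.
XbaI cuts after the first base of each site, so after positions 14, 131.
Linear molecule, 2 cuts → 3 fragments:
  1–14 → 14 bp
  15–131 → 117 bp
  132–152 → 21 bp
Sorted largest to smallest: 117, 21, 14 bp.

117, 21, 14 bp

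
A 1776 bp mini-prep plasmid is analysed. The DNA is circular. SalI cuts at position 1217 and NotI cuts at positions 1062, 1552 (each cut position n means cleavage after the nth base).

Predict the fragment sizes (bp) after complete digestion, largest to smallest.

1286, 335, 155 bp

Combined cut positions (sorted): 1062, 1217, 1552.
Circular molecule, 3 cuts → 3 fragments:
  1217 − 1062 = 155 bp
  1552 − 1217 = 335 bp
  wrap: 1776 − 1552 + 1062 = 1286 bp
Sorted largest to smallest: 1286, 335, 155 bp.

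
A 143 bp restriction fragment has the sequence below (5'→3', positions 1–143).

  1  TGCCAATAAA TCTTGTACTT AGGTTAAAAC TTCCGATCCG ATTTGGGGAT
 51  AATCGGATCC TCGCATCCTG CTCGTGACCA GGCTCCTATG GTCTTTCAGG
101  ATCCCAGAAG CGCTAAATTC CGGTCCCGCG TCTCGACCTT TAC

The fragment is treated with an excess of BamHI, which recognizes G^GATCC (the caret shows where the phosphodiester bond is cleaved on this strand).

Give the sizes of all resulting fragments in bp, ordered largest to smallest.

BamHI sites (GGATCC) start at positions 55, 99.
BamHI cuts after the first base of each site, so after positions 55, 99.
Linear molecule, 2 cuts → 3 fragments:
  1–55 → 55 bp
  56–99 → 44 bp
  100–143 → 44 bp
Sorted largest to smallest: 55, 44, 44 bp.

55, 44, 44 bp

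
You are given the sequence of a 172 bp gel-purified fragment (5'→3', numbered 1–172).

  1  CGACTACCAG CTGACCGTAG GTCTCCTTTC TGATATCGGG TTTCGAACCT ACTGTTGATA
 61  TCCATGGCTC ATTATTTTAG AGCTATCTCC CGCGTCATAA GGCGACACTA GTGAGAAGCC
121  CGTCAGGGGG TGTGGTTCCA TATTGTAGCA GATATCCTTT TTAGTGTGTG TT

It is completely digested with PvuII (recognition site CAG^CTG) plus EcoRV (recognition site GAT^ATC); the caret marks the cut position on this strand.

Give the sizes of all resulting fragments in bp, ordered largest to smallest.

The PvuII site (CAGCTG) starts at position 8.
PvuII cuts after base 3 of each site, so after position 10.
EcoRV sites (GATATC) start at positions 32, 57, 151.
EcoRV cuts after base 3 of each site, so after positions 34, 59, 153.
Combined cut positions: 10, 34, 59, 153.
Linear molecule, 4 cuts → 5 fragments:
  1–10 → 10 bp
  11–34 → 24 bp
  35–59 → 25 bp
  60–153 → 94 bp
  154–172 → 19 bp
Sorted largest to smallest: 94, 25, 24, 19, 10 bp.

94, 25, 24, 19, 10 bp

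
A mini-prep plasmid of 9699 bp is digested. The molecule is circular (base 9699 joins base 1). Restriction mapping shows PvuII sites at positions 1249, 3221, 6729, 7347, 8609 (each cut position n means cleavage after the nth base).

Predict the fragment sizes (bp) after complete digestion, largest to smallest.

3508, 2339, 1972, 1262, 618 bp

Circular molecule, 5 cuts → 5 fragments:
  3221 − 1249 = 1972 bp
  6729 − 3221 = 3508 bp
  7347 − 6729 = 618 bp
  8609 − 7347 = 1262 bp
  wrap: 9699 − 8609 + 1249 = 2339 bp
Sorted largest to smallest: 3508, 2339, 1972, 1262, 618 bp.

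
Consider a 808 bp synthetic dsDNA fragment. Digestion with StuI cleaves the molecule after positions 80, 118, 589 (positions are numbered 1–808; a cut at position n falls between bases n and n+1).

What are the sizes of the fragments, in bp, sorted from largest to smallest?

471, 219, 80, 38 bp

Linear molecule, 3 cuts → 4 fragments:
  80 − 0 = 80 bp
  118 − 80 = 38 bp
  589 − 118 = 471 bp
  808 − 589 = 219 bp
Sorted largest to smallest: 471, 219, 80, 38 bp.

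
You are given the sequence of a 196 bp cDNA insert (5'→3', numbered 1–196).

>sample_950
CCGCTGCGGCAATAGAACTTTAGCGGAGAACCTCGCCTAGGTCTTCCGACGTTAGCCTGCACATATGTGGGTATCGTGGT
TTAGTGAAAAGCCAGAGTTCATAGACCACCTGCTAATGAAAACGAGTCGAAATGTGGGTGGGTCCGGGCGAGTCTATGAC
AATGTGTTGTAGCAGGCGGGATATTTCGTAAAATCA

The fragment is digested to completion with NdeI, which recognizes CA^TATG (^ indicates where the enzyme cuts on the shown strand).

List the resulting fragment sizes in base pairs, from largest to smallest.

133, 63 bp

The NdeI site (CATATG) starts at position 62.
NdeI cuts after base 2 of each site, so after position 63.
Linear molecule, 1 cut → 2 fragments:
  1–63 → 63 bp
  64–196 → 133 bp
Sorted largest to smallest: 133, 63 bp.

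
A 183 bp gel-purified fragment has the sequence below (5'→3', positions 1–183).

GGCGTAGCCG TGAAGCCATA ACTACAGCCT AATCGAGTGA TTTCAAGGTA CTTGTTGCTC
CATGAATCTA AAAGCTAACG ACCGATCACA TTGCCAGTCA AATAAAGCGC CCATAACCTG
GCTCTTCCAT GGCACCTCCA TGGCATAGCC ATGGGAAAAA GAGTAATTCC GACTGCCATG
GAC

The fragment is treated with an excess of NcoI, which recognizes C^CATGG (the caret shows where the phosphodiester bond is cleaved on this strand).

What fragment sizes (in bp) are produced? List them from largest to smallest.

127, 27, 11, 11, 7 bp

NcoI sites (CCATGG) start at positions 127, 138, 149, 176.
NcoI cuts after the first base of each site, so after positions 127, 138, 149, 176.
Linear molecule, 4 cuts → 5 fragments:
  1–127 → 127 bp
  128–138 → 11 bp
  139–149 → 11 bp
  150–176 → 27 bp
  177–183 → 7 bp
Sorted largest to smallest: 127, 27, 11, 11, 7 bp.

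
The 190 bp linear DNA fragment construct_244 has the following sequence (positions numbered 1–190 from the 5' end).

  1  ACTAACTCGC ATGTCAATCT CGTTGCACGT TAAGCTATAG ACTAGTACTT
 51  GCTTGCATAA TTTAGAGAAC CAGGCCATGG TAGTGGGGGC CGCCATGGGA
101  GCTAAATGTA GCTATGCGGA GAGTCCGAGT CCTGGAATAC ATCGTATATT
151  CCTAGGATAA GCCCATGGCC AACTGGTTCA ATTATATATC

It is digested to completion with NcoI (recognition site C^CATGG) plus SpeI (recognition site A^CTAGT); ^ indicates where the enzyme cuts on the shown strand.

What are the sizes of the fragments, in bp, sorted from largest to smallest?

NcoI sites (CCATGG) start at positions 75, 93, 163.
NcoI cuts after the first base of each site, so after positions 75, 93, 163.
The SpeI site (ACTAGT) starts at position 41.
SpeI cuts after the first base of each site, so after position 41.
Combined cut positions: 41, 75, 93, 163.
Linear molecule, 4 cuts → 5 fragments:
  1–41 → 41 bp
  42–75 → 34 bp
  76–93 → 18 bp
  94–163 → 70 bp
  164–190 → 27 bp
Sorted largest to smallest: 70, 41, 34, 27, 18 bp.

70, 41, 34, 27, 18 bp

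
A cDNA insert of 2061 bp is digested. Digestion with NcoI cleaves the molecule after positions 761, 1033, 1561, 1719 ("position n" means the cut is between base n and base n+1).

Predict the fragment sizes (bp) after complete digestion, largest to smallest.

761, 528, 342, 272, 158 bp

Linear molecule, 4 cuts → 5 fragments:
  761 − 0 = 761 bp
  1033 − 761 = 272 bp
  1561 − 1033 = 528 bp
  1719 − 1561 = 158 bp
  2061 − 1719 = 342 bp
Sorted largest to smallest: 761, 528, 342, 272, 158 bp.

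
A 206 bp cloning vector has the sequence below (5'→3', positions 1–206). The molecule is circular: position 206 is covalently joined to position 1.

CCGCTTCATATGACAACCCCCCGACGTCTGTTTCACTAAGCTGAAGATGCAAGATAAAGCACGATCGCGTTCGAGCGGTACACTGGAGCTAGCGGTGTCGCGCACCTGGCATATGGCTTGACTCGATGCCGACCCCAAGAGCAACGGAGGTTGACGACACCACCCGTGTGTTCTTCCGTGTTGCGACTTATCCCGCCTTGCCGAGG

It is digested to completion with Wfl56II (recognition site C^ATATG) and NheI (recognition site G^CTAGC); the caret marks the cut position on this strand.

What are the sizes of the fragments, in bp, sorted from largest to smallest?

103, 81, 22 bp

Wfl56II sites (CATATG) start at positions 7, 110.
Wfl56II cuts after the first base of each site, so after positions 7, 110.
The NheI site (GCTAGC) starts at position 88.
NheI cuts after the first base of each site, so after position 88.
Combined cut positions: 7, 88, 110.
Circular molecule, 3 cuts → 3 fragments:
  8–88 → 81 bp
  89–110 → 22 bp
  111–206 then 1–7 → 96 + 7 = 103 bp
Sorted largest to smallest: 103, 81, 22 bp.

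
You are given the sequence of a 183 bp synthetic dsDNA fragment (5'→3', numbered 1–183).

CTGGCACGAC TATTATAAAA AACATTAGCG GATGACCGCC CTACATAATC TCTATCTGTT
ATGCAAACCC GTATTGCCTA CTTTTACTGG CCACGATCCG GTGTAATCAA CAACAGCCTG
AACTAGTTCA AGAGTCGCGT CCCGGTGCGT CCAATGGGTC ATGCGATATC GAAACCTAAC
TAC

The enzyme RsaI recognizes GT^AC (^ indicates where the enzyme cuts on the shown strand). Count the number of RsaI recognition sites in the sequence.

No occurrence of GTAC is present in the sequence.
RsaI does not cut: 0 sites.

0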